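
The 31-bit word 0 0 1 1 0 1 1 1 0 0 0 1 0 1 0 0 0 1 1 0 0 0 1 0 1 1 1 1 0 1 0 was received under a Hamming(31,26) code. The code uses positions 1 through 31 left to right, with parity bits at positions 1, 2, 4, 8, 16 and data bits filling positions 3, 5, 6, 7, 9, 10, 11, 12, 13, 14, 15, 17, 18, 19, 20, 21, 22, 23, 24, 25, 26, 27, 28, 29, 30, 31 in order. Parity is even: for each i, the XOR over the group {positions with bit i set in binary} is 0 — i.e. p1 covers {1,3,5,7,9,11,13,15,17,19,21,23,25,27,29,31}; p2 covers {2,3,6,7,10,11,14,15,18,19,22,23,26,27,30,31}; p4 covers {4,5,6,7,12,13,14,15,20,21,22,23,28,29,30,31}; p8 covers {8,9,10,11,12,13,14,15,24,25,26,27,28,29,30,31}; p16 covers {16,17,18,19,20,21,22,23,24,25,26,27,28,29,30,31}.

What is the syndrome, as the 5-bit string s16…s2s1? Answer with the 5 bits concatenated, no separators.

00000

s1 (pos 1,3,5,7,9,11,13,15,17,19,21,23,25,27,29,31): 0⊕1⊕0⊕1⊕0⊕0⊕0⊕0⊕0⊕1⊕0⊕1⊕1⊕1⊕0⊕0 = 0
s2 (pos 2,3,6,7,10,11,14,15,18,19,22,23,26,27,30,31): 0⊕1⊕1⊕1⊕0⊕0⊕1⊕0⊕1⊕1⊕0⊕1⊕1⊕1⊕1⊕0 = 0
s4 (pos 4,5,6,7,12,13,14,15,20,21,22,23,28,29,30,31): 1⊕0⊕1⊕1⊕1⊕0⊕1⊕0⊕0⊕0⊕0⊕1⊕1⊕0⊕1⊕0 = 0
s8 (pos 8,9,10,11,12,13,14,15,24,25,26,27,28,29,30,31): 1⊕0⊕0⊕0⊕1⊕0⊕1⊕0⊕0⊕1⊕1⊕1⊕1⊕0⊕1⊕0 = 0
s16 (pos 16,17,18,19,20,21,22,23,24,25,26,27,28,29,30,31): 0⊕0⊕1⊕1⊕0⊕0⊕0⊕1⊕0⊕1⊕1⊕1⊕1⊕0⊕1⊕0 = 0
Syndrome s16…s1 = 00000 → no error.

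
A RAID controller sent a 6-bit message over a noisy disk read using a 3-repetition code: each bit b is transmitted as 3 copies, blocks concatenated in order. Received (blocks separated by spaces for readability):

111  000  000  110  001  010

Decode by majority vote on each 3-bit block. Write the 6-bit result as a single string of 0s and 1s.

Block 1 (111): 3 ones → 1
Block 2 (000): 0 ones → 0
Block 3 (000): 0 ones → 0
Block 4 (110): 2 ones → 1
Block 5 (001): 1 one → 0
Block 6 (010): 1 one → 0

100100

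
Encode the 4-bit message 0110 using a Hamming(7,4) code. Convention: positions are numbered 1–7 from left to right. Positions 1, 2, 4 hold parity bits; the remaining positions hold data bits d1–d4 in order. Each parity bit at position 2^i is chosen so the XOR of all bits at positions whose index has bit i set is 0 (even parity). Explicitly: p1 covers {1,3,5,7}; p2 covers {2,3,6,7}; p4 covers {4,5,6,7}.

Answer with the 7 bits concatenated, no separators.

1100110

Place data at non-parity positions: p1 p2 0 p4 1 1 0
p1 (pos 1,3,5,7): XOR of data positions = 0⊕1⊕0 = 1
p2 (pos 2,3,6,7): XOR of data positions = 0⊕1⊕0 = 1
p4 (pos 4,5,6,7): XOR of data positions = 1⊕1⊕0 = 0
Codeword: 1100110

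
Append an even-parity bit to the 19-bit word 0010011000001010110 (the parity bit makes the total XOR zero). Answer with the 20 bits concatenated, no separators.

XOR of the 19 data bits: 0⊕0⊕1⊕0⊕0⊕1⊕1⊕0⊕0⊕0⊕0⊕0⊕1⊕0⊕1⊕0⊕1⊕1⊕0 = 1
Parity bit = 1 (so all 20 bits XOR to 0).

00100110000010101101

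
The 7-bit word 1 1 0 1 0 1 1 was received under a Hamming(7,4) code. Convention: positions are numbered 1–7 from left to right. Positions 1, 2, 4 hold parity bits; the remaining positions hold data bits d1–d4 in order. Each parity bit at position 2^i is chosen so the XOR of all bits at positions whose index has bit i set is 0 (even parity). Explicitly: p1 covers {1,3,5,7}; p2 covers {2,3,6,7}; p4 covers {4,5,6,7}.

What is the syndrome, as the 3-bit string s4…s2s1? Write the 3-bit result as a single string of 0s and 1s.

s1 (pos 1,3,5,7): 1⊕0⊕0⊕1 = 0
s2 (pos 2,3,6,7): 1⊕0⊕1⊕1 = 1
s4 (pos 4,5,6,7): 1⊕0⊕1⊕1 = 1
Syndrome s4…s1 = 110 → error at position 6.

110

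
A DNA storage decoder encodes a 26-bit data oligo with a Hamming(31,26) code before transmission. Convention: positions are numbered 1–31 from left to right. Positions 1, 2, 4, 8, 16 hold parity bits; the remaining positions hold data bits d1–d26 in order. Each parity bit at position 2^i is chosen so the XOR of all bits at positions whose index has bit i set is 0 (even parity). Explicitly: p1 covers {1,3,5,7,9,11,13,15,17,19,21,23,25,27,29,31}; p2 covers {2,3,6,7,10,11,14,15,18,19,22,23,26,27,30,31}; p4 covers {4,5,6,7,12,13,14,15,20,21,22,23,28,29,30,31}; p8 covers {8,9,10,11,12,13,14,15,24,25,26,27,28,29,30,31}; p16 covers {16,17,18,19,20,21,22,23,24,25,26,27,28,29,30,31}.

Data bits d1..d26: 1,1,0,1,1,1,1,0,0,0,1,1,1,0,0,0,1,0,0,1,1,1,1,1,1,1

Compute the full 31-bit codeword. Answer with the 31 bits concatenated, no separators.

Place data at non-parity positions: p1 p2 1 p4 1 0 1 p8 1 1 1 0 0 0 1 p16 1 1 0 0 0 1 0 0 1 1 1 1 1 1 1
p1 (pos 1,3,5,7,9,11,13,15,17,19,21,23,25,27,29,31): XOR of data positions = 1⊕1⊕1⊕1⊕1⊕0⊕1⊕1⊕0⊕0⊕0⊕1⊕1⊕1⊕1 = 1
p2 (pos 2,3,6,7,10,11,14,15,18,19,22,23,26,27,30,31): XOR of data positions = 1⊕0⊕1⊕1⊕1⊕0⊕1⊕1⊕0⊕1⊕0⊕1⊕1⊕1⊕1 = 1
p4 (pos 4,5,6,7,12,13,14,15,20,21,22,23,28,29,30,31): XOR of data positions = 1⊕0⊕1⊕0⊕0⊕0⊕1⊕0⊕0⊕1⊕0⊕1⊕1⊕1⊕1 = 0
p8 (pos 8,9,10,11,12,13,14,15,24,25,26,27,28,29,30,31): XOR of data positions = 1⊕1⊕1⊕0⊕0⊕0⊕1⊕0⊕1⊕1⊕1⊕1⊕1⊕1⊕1 = 1
p16 (pos 16,17,18,19,20,21,22,23,24,25,26,27,28,29,30,31): XOR of data positions = 1⊕1⊕0⊕0⊕0⊕1⊕0⊕0⊕1⊕1⊕1⊕1⊕1⊕1⊕1 = 0
Codeword: 1110101111100010110001001111111

1110101111100010110001001111111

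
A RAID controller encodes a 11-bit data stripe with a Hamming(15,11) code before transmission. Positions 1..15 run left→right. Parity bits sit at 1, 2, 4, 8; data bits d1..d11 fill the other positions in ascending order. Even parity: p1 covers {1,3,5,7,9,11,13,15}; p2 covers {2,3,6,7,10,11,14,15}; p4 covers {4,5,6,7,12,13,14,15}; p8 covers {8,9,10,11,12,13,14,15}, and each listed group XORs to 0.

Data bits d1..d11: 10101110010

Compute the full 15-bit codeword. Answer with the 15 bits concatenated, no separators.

111001001110010

Place data at non-parity positions: p1 p2 1 p4 0 1 0 p8 1 1 1 0 0 1 0
p1 (pos 1,3,5,7,9,11,13,15): XOR of data positions = 1⊕0⊕0⊕1⊕1⊕0⊕0 = 1
p2 (pos 2,3,6,7,10,11,14,15): XOR of data positions = 1⊕1⊕0⊕1⊕1⊕1⊕0 = 1
p4 (pos 4,5,6,7,12,13,14,15): XOR of data positions = 0⊕1⊕0⊕0⊕0⊕1⊕0 = 0
p8 (pos 8,9,10,11,12,13,14,15): XOR of data positions = 1⊕1⊕1⊕0⊕0⊕1⊕0 = 0
Codeword: 111001001110010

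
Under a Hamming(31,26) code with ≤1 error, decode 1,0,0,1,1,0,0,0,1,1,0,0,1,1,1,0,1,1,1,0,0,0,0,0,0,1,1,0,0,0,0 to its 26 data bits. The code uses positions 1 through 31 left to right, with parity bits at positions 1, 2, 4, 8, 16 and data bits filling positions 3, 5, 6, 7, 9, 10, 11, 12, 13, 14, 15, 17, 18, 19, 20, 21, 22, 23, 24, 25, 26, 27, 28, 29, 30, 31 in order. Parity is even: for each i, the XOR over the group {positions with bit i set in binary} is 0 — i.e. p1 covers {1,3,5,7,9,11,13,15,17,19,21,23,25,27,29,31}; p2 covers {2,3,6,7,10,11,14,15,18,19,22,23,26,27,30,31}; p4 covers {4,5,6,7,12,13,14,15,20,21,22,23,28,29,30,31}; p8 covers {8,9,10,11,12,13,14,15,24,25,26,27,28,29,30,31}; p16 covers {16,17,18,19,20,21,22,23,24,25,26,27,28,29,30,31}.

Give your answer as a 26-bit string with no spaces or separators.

01001100111111000000110010

s1 (pos 1,3,5,7,9,11,13,15,17,19,21,23,25,27,29,31): 1⊕0⊕1⊕0⊕1⊕0⊕1⊕1⊕1⊕1⊕0⊕0⊕0⊕1⊕0⊕0 = 0
s2 (pos 2,3,6,7,10,11,14,15,18,19,22,23,26,27,30,31): 0⊕0⊕0⊕0⊕1⊕0⊕1⊕1⊕1⊕1⊕0⊕0⊕1⊕1⊕0⊕0 = 1
s4 (pos 4,5,6,7,12,13,14,15,20,21,22,23,28,29,30,31): 1⊕1⊕0⊕0⊕0⊕1⊕1⊕1⊕0⊕0⊕0⊕0⊕0⊕0⊕0⊕0 = 1
s8 (pos 8,9,10,11,12,13,14,15,24,25,26,27,28,29,30,31): 0⊕1⊕1⊕0⊕0⊕1⊕1⊕1⊕0⊕0⊕1⊕1⊕0⊕0⊕0⊕0 = 1
s16 (pos 16,17,18,19,20,21,22,23,24,25,26,27,28,29,30,31): 0⊕1⊕1⊕1⊕0⊕0⊕0⊕0⊕0⊕0⊕1⊕1⊕0⊕0⊕0⊕0 = 1
Syndrome s16…s1 = 11110 → error at position 30.
Flip position 30: 1001100011001110111000000110000 → 1001100011001110111000000110010
Read data bits from positions 3,5,6,7,9,10,11,12,13,14,15,17,18,19,20,21,22,23,24,25,26,27,28,29,30,31: 01001100111111000000110010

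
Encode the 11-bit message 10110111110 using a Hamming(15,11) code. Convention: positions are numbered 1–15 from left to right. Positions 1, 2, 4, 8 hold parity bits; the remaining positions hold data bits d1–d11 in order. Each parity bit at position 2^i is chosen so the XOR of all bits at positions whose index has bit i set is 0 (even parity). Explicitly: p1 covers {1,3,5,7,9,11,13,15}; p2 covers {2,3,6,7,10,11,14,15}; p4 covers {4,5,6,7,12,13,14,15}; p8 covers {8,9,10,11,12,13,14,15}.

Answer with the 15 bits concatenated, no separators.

001101110111110

Place data at non-parity positions: p1 p2 1 p4 0 1 1 p8 0 1 1 1 1 1 0
p1 (pos 1,3,5,7,9,11,13,15): XOR of data positions = 1⊕0⊕1⊕0⊕1⊕1⊕0 = 0
p2 (pos 2,3,6,7,10,11,14,15): XOR of data positions = 1⊕1⊕1⊕1⊕1⊕1⊕0 = 0
p4 (pos 4,5,6,7,12,13,14,15): XOR of data positions = 0⊕1⊕1⊕1⊕1⊕1⊕0 = 1
p8 (pos 8,9,10,11,12,13,14,15): XOR of data positions = 0⊕1⊕1⊕1⊕1⊕1⊕0 = 1
Codeword: 001101110111110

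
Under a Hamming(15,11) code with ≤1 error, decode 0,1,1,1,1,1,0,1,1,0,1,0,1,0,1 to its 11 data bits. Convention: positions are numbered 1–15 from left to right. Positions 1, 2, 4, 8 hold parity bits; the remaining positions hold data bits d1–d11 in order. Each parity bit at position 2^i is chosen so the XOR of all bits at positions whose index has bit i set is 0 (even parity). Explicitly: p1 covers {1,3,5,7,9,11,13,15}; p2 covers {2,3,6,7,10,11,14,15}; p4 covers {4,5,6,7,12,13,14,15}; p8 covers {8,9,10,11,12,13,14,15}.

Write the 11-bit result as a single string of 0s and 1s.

11101010111

s1 (pos 1,3,5,7,9,11,13,15): 0⊕1⊕1⊕0⊕1⊕1⊕1⊕1 = 0
s2 (pos 2,3,6,7,10,11,14,15): 1⊕1⊕1⊕0⊕0⊕1⊕0⊕1 = 1
s4 (pos 4,5,6,7,12,13,14,15): 1⊕1⊕1⊕0⊕0⊕1⊕0⊕1 = 1
s8 (pos 8,9,10,11,12,13,14,15): 1⊕1⊕0⊕1⊕0⊕1⊕0⊕1 = 1
Syndrome s8…s1 = 1110 → error at position 14.
Flip position 14: 011111011010101 → 011111011010111
Read data bits from positions 3,5,6,7,9,10,11,12,13,14,15: 11101010111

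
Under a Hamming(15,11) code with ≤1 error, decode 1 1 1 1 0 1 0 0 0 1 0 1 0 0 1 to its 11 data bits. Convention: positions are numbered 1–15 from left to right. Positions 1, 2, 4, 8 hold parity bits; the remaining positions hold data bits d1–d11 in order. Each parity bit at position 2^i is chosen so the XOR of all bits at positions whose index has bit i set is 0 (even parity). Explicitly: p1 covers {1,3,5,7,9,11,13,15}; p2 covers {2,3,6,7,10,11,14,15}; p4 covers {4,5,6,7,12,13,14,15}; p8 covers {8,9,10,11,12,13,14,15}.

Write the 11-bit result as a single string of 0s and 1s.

s1 (pos 1,3,5,7,9,11,13,15): 1⊕1⊕0⊕0⊕0⊕0⊕0⊕1 = 1
s2 (pos 2,3,6,7,10,11,14,15): 1⊕1⊕1⊕0⊕1⊕0⊕0⊕1 = 1
s4 (pos 4,5,6,7,12,13,14,15): 1⊕0⊕1⊕0⊕1⊕0⊕0⊕1 = 0
s8 (pos 8,9,10,11,12,13,14,15): 0⊕0⊕1⊕0⊕1⊕0⊕0⊕1 = 1
Syndrome s8…s1 = 1011 → error at position 11.
Flip position 11: 111101000101001 → 111101000111001
Read data bits from positions 3,5,6,7,9,10,11,12,13,14,15: 10100111001

10100111001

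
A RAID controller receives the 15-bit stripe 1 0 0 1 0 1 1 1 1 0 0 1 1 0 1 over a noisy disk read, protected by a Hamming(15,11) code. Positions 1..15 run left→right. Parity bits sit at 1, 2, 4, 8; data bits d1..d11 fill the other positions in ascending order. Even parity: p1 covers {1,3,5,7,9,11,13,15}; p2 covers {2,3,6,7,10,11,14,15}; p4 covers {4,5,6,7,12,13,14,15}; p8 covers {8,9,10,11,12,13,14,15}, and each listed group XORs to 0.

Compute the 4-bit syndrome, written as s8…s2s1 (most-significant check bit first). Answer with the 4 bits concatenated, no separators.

s1 (pos 1,3,5,7,9,11,13,15): 1⊕0⊕0⊕1⊕1⊕0⊕1⊕1 = 1
s2 (pos 2,3,6,7,10,11,14,15): 0⊕0⊕1⊕1⊕0⊕0⊕0⊕1 = 1
s4 (pos 4,5,6,7,12,13,14,15): 1⊕0⊕1⊕1⊕1⊕1⊕0⊕1 = 0
s8 (pos 8,9,10,11,12,13,14,15): 1⊕1⊕0⊕0⊕1⊕1⊕0⊕1 = 1
Syndrome s8…s1 = 1011 → error at position 11.

1011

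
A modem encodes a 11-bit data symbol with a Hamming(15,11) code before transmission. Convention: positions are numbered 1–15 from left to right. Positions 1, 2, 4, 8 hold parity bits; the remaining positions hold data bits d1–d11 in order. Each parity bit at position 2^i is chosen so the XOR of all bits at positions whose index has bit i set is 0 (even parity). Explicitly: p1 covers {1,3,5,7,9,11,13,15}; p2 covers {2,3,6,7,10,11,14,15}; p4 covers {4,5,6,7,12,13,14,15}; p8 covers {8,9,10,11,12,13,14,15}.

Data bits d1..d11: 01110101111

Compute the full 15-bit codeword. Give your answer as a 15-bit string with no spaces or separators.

010111110101111

Place data at non-parity positions: p1 p2 0 p4 1 1 1 p8 0 1 0 1 1 1 1
p1 (pos 1,3,5,7,9,11,13,15): XOR of data positions = 0⊕1⊕1⊕0⊕0⊕1⊕1 = 0
p2 (pos 2,3,6,7,10,11,14,15): XOR of data positions = 0⊕1⊕1⊕1⊕0⊕1⊕1 = 1
p4 (pos 4,5,6,7,12,13,14,15): XOR of data positions = 1⊕1⊕1⊕1⊕1⊕1⊕1 = 1
p8 (pos 8,9,10,11,12,13,14,15): XOR of data positions = 0⊕1⊕0⊕1⊕1⊕1⊕1 = 1
Codeword: 010111110101111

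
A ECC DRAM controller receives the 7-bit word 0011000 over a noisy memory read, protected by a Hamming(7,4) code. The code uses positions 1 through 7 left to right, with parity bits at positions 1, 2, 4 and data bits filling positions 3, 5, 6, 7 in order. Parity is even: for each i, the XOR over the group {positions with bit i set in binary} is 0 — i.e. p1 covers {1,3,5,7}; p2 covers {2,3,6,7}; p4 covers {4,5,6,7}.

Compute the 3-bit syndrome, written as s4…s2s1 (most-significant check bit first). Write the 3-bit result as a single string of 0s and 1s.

s1 (pos 1,3,5,7): 0⊕1⊕0⊕0 = 1
s2 (pos 2,3,6,7): 0⊕1⊕0⊕0 = 1
s4 (pos 4,5,6,7): 1⊕0⊕0⊕0 = 1
Syndrome s4…s1 = 111 → error at position 7.

111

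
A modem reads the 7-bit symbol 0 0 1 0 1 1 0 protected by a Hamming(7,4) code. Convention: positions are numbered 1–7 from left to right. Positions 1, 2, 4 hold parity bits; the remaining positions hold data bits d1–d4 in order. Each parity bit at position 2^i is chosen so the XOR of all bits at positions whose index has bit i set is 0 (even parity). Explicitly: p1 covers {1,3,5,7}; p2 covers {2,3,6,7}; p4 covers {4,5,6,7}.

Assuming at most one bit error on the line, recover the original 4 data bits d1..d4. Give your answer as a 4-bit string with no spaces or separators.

1110

s1 (pos 1,3,5,7): 0⊕1⊕1⊕0 = 0
s2 (pos 2,3,6,7): 0⊕1⊕1⊕0 = 0
s4 (pos 4,5,6,7): 0⊕1⊕1⊕0 = 0
Syndrome s4…s1 = 000 → no error.
Read data bits from positions 3,5,6,7: 1110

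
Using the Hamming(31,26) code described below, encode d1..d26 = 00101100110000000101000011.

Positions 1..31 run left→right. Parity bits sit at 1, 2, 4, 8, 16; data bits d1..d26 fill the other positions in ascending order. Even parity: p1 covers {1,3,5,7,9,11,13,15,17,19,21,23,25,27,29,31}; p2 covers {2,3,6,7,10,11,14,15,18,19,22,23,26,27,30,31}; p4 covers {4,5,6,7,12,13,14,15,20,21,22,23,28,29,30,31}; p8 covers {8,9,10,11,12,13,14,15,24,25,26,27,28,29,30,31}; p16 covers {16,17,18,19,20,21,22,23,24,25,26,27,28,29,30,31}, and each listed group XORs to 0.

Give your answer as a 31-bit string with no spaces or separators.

Place data at non-parity positions: p1 p2 0 p4 0 1 0 p8 1 1 0 0 1 1 0 p16 0 0 0 0 0 0 1 0 1 0 0 0 0 1 1
p1 (pos 1,3,5,7,9,11,13,15,17,19,21,23,25,27,29,31): XOR of data positions = 0⊕0⊕0⊕1⊕0⊕1⊕0⊕0⊕0⊕0⊕1⊕1⊕0⊕0⊕1 = 1
p2 (pos 2,3,6,7,10,11,14,15,18,19,22,23,26,27,30,31): XOR of data positions = 0⊕1⊕0⊕1⊕0⊕1⊕0⊕0⊕0⊕0⊕1⊕0⊕0⊕1⊕1 = 0
p4 (pos 4,5,6,7,12,13,14,15,20,21,22,23,28,29,30,31): XOR of data positions = 0⊕1⊕0⊕0⊕1⊕1⊕0⊕0⊕0⊕0⊕1⊕0⊕0⊕1⊕1 = 0
p8 (pos 8,9,10,11,12,13,14,15,24,25,26,27,28,29,30,31): XOR of data positions = 1⊕1⊕0⊕0⊕1⊕1⊕0⊕0⊕1⊕0⊕0⊕0⊕0⊕1⊕1 = 1
p16 (pos 16,17,18,19,20,21,22,23,24,25,26,27,28,29,30,31): XOR of data positions = 0⊕0⊕0⊕0⊕0⊕0⊕1⊕0⊕1⊕0⊕0⊕0⊕0⊕1⊕1 = 0
Codeword: 1000010111001100000000101000011

1000010111001100000000101000011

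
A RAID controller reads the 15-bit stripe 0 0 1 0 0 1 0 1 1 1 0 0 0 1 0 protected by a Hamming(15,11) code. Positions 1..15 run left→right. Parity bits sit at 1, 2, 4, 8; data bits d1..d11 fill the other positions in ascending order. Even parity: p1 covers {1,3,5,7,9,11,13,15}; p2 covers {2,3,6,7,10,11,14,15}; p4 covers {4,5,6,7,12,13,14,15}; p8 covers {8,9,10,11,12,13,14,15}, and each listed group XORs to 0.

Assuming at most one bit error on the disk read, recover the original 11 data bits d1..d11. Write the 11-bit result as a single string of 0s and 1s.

10101100010

s1 (pos 1,3,5,7,9,11,13,15): 0⊕1⊕0⊕0⊕1⊕0⊕0⊕0 = 0
s2 (pos 2,3,6,7,10,11,14,15): 0⊕1⊕1⊕0⊕1⊕0⊕1⊕0 = 0
s4 (pos 4,5,6,7,12,13,14,15): 0⊕0⊕1⊕0⊕0⊕0⊕1⊕0 = 0
s8 (pos 8,9,10,11,12,13,14,15): 1⊕1⊕1⊕0⊕0⊕0⊕1⊕0 = 0
Syndrome s8…s1 = 0000 → no error.
Read data bits from positions 3,5,6,7,9,10,11,12,13,14,15: 10101100010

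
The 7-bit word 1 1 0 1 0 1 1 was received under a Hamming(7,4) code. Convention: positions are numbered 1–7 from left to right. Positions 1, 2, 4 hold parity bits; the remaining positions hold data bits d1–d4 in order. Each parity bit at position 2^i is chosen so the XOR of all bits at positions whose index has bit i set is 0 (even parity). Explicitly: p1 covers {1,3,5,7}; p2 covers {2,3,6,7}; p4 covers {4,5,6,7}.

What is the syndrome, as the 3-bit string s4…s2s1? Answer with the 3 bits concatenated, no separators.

110

s1 (pos 1,3,5,7): 1⊕0⊕0⊕1 = 0
s2 (pos 2,3,6,7): 1⊕0⊕1⊕1 = 1
s4 (pos 4,5,6,7): 1⊕0⊕1⊕1 = 1
Syndrome s4…s1 = 110 → error at position 6.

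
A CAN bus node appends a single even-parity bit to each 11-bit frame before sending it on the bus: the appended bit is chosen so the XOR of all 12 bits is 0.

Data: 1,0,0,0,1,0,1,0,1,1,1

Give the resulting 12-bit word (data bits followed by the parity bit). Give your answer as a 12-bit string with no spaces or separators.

100010101110

XOR of the 11 data bits: 1⊕0⊕0⊕0⊕1⊕0⊕1⊕0⊕1⊕1⊕1 = 0
Parity bit = 0 (so all 12 bits XOR to 0).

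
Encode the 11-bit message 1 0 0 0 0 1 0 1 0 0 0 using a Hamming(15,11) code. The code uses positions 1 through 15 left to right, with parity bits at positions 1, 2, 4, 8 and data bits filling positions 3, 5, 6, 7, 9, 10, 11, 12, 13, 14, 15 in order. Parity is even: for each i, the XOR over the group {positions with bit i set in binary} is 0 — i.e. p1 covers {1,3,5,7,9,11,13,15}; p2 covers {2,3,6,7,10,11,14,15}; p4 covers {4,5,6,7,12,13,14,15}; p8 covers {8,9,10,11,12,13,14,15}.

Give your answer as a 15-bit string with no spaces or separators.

101100000101000

Place data at non-parity positions: p1 p2 1 p4 0 0 0 p8 0 1 0 1 0 0 0
p1 (pos 1,3,5,7,9,11,13,15): XOR of data positions = 1⊕0⊕0⊕0⊕0⊕0⊕0 = 1
p2 (pos 2,3,6,7,10,11,14,15): XOR of data positions = 1⊕0⊕0⊕1⊕0⊕0⊕0 = 0
p4 (pos 4,5,6,7,12,13,14,15): XOR of data positions = 0⊕0⊕0⊕1⊕0⊕0⊕0 = 1
p8 (pos 8,9,10,11,12,13,14,15): XOR of data positions = 0⊕1⊕0⊕1⊕0⊕0⊕0 = 0
Codeword: 101100000101000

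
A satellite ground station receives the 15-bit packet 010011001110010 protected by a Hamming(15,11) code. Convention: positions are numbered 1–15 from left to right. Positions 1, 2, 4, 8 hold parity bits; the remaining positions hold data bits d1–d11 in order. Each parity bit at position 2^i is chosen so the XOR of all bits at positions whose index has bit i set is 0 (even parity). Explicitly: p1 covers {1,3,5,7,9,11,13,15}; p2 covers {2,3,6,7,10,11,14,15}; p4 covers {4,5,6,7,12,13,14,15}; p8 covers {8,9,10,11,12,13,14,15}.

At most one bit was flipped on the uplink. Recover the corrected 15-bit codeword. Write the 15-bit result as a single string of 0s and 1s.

010011101110010

s1 (pos 1,3,5,7,9,11,13,15): 0⊕0⊕1⊕0⊕1⊕1⊕0⊕0 = 1
s2 (pos 2,3,6,7,10,11,14,15): 1⊕0⊕1⊕0⊕1⊕1⊕1⊕0 = 1
s4 (pos 4,5,6,7,12,13,14,15): 0⊕1⊕1⊕0⊕0⊕0⊕1⊕0 = 1
s8 (pos 8,9,10,11,12,13,14,15): 0⊕1⊕1⊕1⊕0⊕0⊕1⊕0 = 0
Syndrome s8…s1 = 0111 → error at position 7.
Flip position 7: 010011001110010 → 010011101110010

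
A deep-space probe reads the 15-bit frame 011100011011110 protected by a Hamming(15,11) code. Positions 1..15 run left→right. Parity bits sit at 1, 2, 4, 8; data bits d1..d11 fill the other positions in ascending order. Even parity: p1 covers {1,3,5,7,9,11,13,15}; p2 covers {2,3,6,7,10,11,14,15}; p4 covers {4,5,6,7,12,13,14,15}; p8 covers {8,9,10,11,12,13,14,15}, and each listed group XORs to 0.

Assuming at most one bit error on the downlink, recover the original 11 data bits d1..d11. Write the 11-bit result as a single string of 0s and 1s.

s1 (pos 1,3,5,7,9,11,13,15): 0⊕1⊕0⊕0⊕1⊕1⊕1⊕0 = 0
s2 (pos 2,3,6,7,10,11,14,15): 1⊕1⊕0⊕0⊕0⊕1⊕1⊕0 = 0
s4 (pos 4,5,6,7,12,13,14,15): 1⊕0⊕0⊕0⊕1⊕1⊕1⊕0 = 0
s8 (pos 8,9,10,11,12,13,14,15): 1⊕1⊕0⊕1⊕1⊕1⊕1⊕0 = 0
Syndrome s8…s1 = 0000 → no error.
Read data bits from positions 3,5,6,7,9,10,11,12,13,14,15: 10001011110

10001011110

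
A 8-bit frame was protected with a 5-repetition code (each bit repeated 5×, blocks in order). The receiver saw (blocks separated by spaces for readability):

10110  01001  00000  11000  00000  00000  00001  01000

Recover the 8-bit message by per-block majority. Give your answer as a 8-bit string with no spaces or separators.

Block 1 (10110): 3 ones → 1
Block 2 (01001): 2 ones → 0
Block 3 (00000): 0 ones → 0
Block 4 (11000): 2 ones → 0
Block 5 (00000): 0 ones → 0
Block 6 (00000): 0 ones → 0
Block 7 (00001): 1 one → 0
Block 8 (01000): 1 one → 0

10000000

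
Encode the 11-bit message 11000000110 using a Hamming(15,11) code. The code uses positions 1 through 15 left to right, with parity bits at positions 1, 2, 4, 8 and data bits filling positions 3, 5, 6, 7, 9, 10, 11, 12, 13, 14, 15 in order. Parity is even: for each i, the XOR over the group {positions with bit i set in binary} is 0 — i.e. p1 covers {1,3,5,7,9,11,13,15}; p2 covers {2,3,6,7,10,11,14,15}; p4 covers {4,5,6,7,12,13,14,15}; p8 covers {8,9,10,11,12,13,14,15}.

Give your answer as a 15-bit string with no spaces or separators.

101110000000110

Place data at non-parity positions: p1 p2 1 p4 1 0 0 p8 0 0 0 0 1 1 0
p1 (pos 1,3,5,7,9,11,13,15): XOR of data positions = 1⊕1⊕0⊕0⊕0⊕1⊕0 = 1
p2 (pos 2,3,6,7,10,11,14,15): XOR of data positions = 1⊕0⊕0⊕0⊕0⊕1⊕0 = 0
p4 (pos 4,5,6,7,12,13,14,15): XOR of data positions = 1⊕0⊕0⊕0⊕1⊕1⊕0 = 1
p8 (pos 8,9,10,11,12,13,14,15): XOR of data positions = 0⊕0⊕0⊕0⊕1⊕1⊕0 = 0
Codeword: 101110000000110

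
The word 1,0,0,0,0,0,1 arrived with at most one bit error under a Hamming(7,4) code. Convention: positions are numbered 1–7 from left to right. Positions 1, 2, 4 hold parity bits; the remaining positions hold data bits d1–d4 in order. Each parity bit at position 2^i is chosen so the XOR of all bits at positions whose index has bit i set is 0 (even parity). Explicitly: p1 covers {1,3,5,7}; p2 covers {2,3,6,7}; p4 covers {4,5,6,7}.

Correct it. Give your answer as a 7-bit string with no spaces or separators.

s1 (pos 1,3,5,7): 1⊕0⊕0⊕1 = 0
s2 (pos 2,3,6,7): 0⊕0⊕0⊕1 = 1
s4 (pos 4,5,6,7): 0⊕0⊕0⊕1 = 1
Syndrome s4…s1 = 110 → error at position 6.
Flip position 6: 1000001 → 1000011

1000011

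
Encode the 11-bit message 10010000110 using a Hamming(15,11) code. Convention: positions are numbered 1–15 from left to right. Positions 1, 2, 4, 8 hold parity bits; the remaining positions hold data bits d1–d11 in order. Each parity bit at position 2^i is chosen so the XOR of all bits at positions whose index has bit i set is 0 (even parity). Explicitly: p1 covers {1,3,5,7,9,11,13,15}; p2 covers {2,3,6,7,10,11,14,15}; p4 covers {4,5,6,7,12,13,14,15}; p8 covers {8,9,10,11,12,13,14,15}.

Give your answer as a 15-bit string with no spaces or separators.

111100100000110

Place data at non-parity positions: p1 p2 1 p4 0 0 1 p8 0 0 0 0 1 1 0
p1 (pos 1,3,5,7,9,11,13,15): XOR of data positions = 1⊕0⊕1⊕0⊕0⊕1⊕0 = 1
p2 (pos 2,3,6,7,10,11,14,15): XOR of data positions = 1⊕0⊕1⊕0⊕0⊕1⊕0 = 1
p4 (pos 4,5,6,7,12,13,14,15): XOR of data positions = 0⊕0⊕1⊕0⊕1⊕1⊕0 = 1
p8 (pos 8,9,10,11,12,13,14,15): XOR of data positions = 0⊕0⊕0⊕0⊕1⊕1⊕0 = 0
Codeword: 111100100000110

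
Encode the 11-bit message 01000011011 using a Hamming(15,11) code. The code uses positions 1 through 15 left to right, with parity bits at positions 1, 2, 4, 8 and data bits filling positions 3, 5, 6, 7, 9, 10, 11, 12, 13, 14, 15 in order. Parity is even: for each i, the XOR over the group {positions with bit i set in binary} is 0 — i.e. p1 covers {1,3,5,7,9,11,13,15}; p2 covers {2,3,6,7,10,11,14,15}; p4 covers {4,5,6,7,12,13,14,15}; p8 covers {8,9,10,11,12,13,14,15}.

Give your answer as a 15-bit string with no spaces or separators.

110010000011011

Place data at non-parity positions: p1 p2 0 p4 1 0 0 p8 0 0 1 1 0 1 1
p1 (pos 1,3,5,7,9,11,13,15): XOR of data positions = 0⊕1⊕0⊕0⊕1⊕0⊕1 = 1
p2 (pos 2,3,6,7,10,11,14,15): XOR of data positions = 0⊕0⊕0⊕0⊕1⊕1⊕1 = 1
p4 (pos 4,5,6,7,12,13,14,15): XOR of data positions = 1⊕0⊕0⊕1⊕0⊕1⊕1 = 0
p8 (pos 8,9,10,11,12,13,14,15): XOR of data positions = 0⊕0⊕1⊕1⊕0⊕1⊕1 = 0
Codeword: 110010000011011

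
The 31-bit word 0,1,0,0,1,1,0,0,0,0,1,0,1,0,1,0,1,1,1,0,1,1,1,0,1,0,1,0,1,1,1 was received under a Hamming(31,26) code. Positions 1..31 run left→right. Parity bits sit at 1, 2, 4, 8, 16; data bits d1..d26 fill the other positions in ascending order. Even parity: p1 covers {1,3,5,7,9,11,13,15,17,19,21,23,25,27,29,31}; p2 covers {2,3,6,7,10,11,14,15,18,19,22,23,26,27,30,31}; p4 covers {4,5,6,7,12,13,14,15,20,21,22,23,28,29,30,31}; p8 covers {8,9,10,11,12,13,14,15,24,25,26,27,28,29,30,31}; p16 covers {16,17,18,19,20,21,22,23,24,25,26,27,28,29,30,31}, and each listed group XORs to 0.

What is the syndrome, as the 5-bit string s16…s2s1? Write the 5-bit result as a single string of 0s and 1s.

s1 (pos 1,3,5,7,9,11,13,15,17,19,21,23,25,27,29,31): 0⊕0⊕1⊕0⊕0⊕1⊕1⊕1⊕1⊕1⊕1⊕1⊕1⊕1⊕1⊕1 = 0
s2 (pos 2,3,6,7,10,11,14,15,18,19,22,23,26,27,30,31): 1⊕0⊕1⊕0⊕0⊕1⊕0⊕1⊕1⊕1⊕1⊕1⊕0⊕1⊕1⊕1 = 1
s4 (pos 4,5,6,7,12,13,14,15,20,21,22,23,28,29,30,31): 0⊕1⊕1⊕0⊕0⊕1⊕0⊕1⊕0⊕1⊕1⊕1⊕0⊕1⊕1⊕1 = 0
s8 (pos 8,9,10,11,12,13,14,15,24,25,26,27,28,29,30,31): 0⊕0⊕0⊕1⊕0⊕1⊕0⊕1⊕0⊕1⊕0⊕1⊕0⊕1⊕1⊕1 = 0
s16 (pos 16,17,18,19,20,21,22,23,24,25,26,27,28,29,30,31): 0⊕1⊕1⊕1⊕0⊕1⊕1⊕1⊕0⊕1⊕0⊕1⊕0⊕1⊕1⊕1 = 1
Syndrome s16…s1 = 10010 → error at position 18.

10010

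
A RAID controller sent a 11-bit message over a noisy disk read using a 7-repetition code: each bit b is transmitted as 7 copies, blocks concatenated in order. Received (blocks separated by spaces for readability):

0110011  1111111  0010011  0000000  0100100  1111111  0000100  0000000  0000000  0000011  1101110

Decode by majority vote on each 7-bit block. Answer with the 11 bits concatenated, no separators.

11000100001

Block 1 (0110011): 4 ones → 1
Block 2 (1111111): 7 ones → 1
Block 3 (0010011): 3 ones → 0
Block 4 (0000000): 0 ones → 0
Block 5 (0100100): 2 ones → 0
Block 6 (1111111): 7 ones → 1
Block 7 (0000100): 1 one → 0
Block 8 (0000000): 0 ones → 0
Block 9 (0000000): 0 ones → 0
Block 10 (0000011): 2 ones → 0
Block 11 (1101110): 5 ones → 1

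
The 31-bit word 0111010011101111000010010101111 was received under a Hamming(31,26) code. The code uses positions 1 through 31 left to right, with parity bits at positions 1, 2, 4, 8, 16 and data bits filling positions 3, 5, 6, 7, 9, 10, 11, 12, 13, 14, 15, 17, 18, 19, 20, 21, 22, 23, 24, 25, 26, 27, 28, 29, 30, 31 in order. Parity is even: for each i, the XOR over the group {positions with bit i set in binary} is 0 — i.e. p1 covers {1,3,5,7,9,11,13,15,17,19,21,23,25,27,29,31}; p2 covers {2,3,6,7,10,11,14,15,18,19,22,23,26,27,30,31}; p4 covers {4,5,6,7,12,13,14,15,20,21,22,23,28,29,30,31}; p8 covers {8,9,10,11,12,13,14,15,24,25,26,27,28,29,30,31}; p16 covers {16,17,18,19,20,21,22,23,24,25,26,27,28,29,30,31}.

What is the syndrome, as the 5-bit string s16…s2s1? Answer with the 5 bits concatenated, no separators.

s1 (pos 1,3,5,7,9,11,13,15,17,19,21,23,25,27,29,31): 0⊕1⊕0⊕0⊕1⊕1⊕1⊕1⊕0⊕0⊕1⊕0⊕0⊕0⊕1⊕1 = 0
s2 (pos 2,3,6,7,10,11,14,15,18,19,22,23,26,27,30,31): 1⊕1⊕1⊕0⊕1⊕1⊕1⊕1⊕0⊕0⊕0⊕0⊕1⊕0⊕1⊕1 = 0
s4 (pos 4,5,6,7,12,13,14,15,20,21,22,23,28,29,30,31): 1⊕0⊕1⊕0⊕0⊕1⊕1⊕1⊕0⊕1⊕0⊕0⊕1⊕1⊕1⊕1 = 0
s8 (pos 8,9,10,11,12,13,14,15,24,25,26,27,28,29,30,31): 0⊕1⊕1⊕1⊕0⊕1⊕1⊕1⊕1⊕0⊕1⊕0⊕1⊕1⊕1⊕1 = 0
s16 (pos 16,17,18,19,20,21,22,23,24,25,26,27,28,29,30,31): 1⊕0⊕0⊕0⊕0⊕1⊕0⊕0⊕1⊕0⊕1⊕0⊕1⊕1⊕1⊕1 = 0
Syndrome s16…s1 = 00000 → no error.

00000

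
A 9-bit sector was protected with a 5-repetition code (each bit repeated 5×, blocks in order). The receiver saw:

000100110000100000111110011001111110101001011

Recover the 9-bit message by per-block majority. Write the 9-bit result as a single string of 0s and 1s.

000011101

Block 1 (00010): 1 one → 0
Block 2 (01100): 2 ones → 0
Block 3 (00100): 1 one → 0
Block 4 (00011): 2 ones → 0
Block 5 (11100): 3 ones → 1
Block 6 (11001): 3 ones → 1
Block 7 (11111): 5 ones → 1
Block 8 (01010): 2 ones → 0
Block 9 (01011): 3 ones → 1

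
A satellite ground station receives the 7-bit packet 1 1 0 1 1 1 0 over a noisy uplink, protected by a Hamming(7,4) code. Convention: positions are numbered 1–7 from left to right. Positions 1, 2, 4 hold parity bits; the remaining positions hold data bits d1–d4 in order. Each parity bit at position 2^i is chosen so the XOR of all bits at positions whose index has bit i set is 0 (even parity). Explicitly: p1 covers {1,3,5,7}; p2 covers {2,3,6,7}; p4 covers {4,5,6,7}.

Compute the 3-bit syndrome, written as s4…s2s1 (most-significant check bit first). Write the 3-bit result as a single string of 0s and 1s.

100

s1 (pos 1,3,5,7): 1⊕0⊕1⊕0 = 0
s2 (pos 2,3,6,7): 1⊕0⊕1⊕0 = 0
s4 (pos 4,5,6,7): 1⊕1⊕1⊕0 = 1
Syndrome s4…s1 = 100 → error at position 4.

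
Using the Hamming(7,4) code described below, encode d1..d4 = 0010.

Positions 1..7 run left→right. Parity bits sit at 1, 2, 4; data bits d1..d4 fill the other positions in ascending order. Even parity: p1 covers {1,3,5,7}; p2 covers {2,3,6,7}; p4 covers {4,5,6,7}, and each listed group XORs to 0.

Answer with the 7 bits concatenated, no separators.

0101010

Place data at non-parity positions: p1 p2 0 p4 0 1 0
p1 (pos 1,3,5,7): XOR of data positions = 0⊕0⊕0 = 0
p2 (pos 2,3,6,7): XOR of data positions = 0⊕1⊕0 = 1
p4 (pos 4,5,6,7): XOR of data positions = 0⊕1⊕0 = 1
Codeword: 0101010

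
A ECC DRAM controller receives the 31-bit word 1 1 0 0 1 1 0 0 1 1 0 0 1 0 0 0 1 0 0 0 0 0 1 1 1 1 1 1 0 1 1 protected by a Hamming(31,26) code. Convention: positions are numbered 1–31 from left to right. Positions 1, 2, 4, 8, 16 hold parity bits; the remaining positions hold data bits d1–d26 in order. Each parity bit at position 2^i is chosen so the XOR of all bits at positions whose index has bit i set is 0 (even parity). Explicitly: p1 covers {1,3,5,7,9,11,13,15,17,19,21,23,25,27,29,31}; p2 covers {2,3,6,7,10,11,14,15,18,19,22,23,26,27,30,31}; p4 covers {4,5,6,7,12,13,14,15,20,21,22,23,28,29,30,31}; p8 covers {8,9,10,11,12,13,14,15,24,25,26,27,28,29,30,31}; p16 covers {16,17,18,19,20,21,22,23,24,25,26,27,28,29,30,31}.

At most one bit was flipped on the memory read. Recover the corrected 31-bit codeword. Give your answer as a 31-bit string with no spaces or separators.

1100110011001000100010111111011

s1 (pos 1,3,5,7,9,11,13,15,17,19,21,23,25,27,29,31): 1⊕0⊕1⊕0⊕1⊕0⊕1⊕0⊕1⊕0⊕0⊕1⊕1⊕1⊕0⊕1 = 1
s2 (pos 2,3,6,7,10,11,14,15,18,19,22,23,26,27,30,31): 1⊕0⊕1⊕0⊕1⊕0⊕0⊕0⊕0⊕0⊕0⊕1⊕1⊕1⊕1⊕1 = 0
s4 (pos 4,5,6,7,12,13,14,15,20,21,22,23,28,29,30,31): 0⊕1⊕1⊕0⊕0⊕1⊕0⊕0⊕0⊕0⊕0⊕1⊕1⊕0⊕1⊕1 = 1
s8 (pos 8,9,10,11,12,13,14,15,24,25,26,27,28,29,30,31): 0⊕1⊕1⊕0⊕0⊕1⊕0⊕0⊕1⊕1⊕1⊕1⊕1⊕0⊕1⊕1 = 0
s16 (pos 16,17,18,19,20,21,22,23,24,25,26,27,28,29,30,31): 0⊕1⊕0⊕0⊕0⊕0⊕0⊕1⊕1⊕1⊕1⊕1⊕1⊕0⊕1⊕1 = 1
Syndrome s16…s1 = 10101 → error at position 21.
Flip position 21: 1100110011001000100000111111011 → 1100110011001000100010111111011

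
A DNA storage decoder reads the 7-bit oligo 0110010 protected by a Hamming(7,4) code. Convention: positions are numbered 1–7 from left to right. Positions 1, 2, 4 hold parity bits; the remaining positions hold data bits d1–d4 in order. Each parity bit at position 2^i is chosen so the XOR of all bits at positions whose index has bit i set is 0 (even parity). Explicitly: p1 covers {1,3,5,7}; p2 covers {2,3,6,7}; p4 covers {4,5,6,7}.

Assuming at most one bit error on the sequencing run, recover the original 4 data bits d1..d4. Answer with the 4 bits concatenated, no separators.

1011

s1 (pos 1,3,5,7): 0⊕1⊕0⊕0 = 1
s2 (pos 2,3,6,7): 1⊕1⊕1⊕0 = 1
s4 (pos 4,5,6,7): 0⊕0⊕1⊕0 = 1
Syndrome s4…s1 = 111 → error at position 7.
Flip position 7: 0110010 → 0110011
Read data bits from positions 3,5,6,7: 1011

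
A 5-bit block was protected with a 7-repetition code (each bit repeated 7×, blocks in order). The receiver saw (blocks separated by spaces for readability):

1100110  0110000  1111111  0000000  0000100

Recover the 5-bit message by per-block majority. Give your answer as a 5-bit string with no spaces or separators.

10100

Block 1 (1100110): 4 ones → 1
Block 2 (0110000): 2 ones → 0
Block 3 (1111111): 7 ones → 1
Block 4 (0000000): 0 ones → 0
Block 5 (0000100): 1 one → 0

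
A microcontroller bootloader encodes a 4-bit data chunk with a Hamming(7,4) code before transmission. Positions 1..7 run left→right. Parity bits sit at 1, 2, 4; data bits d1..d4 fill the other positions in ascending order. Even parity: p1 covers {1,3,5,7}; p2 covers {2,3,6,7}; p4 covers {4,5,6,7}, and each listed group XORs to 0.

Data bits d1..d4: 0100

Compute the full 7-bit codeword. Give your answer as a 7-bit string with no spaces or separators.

Place data at non-parity positions: p1 p2 0 p4 1 0 0
p1 (pos 1,3,5,7): XOR of data positions = 0⊕1⊕0 = 1
p2 (pos 2,3,6,7): XOR of data positions = 0⊕0⊕0 = 0
p4 (pos 4,5,6,7): XOR of data positions = 1⊕0⊕0 = 1
Codeword: 1001100

1001100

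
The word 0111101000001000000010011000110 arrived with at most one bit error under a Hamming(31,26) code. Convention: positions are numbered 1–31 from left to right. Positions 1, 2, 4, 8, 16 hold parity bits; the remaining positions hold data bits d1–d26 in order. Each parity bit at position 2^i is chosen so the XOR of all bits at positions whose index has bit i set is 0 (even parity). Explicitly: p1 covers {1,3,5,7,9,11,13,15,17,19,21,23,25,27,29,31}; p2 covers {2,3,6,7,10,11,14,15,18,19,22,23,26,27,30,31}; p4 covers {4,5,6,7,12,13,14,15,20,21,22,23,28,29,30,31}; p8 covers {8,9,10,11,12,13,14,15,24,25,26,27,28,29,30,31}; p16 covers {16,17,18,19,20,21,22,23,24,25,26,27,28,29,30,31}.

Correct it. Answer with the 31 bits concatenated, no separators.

0111101000001000000010011000010

s1 (pos 1,3,5,7,9,11,13,15,17,19,21,23,25,27,29,31): 0⊕1⊕1⊕1⊕0⊕0⊕1⊕0⊕0⊕0⊕1⊕0⊕1⊕0⊕1⊕0 = 1
s2 (pos 2,3,6,7,10,11,14,15,18,19,22,23,26,27,30,31): 1⊕1⊕0⊕1⊕0⊕0⊕0⊕0⊕0⊕0⊕0⊕0⊕0⊕0⊕1⊕0 = 0
s4 (pos 4,5,6,7,12,13,14,15,20,21,22,23,28,29,30,31): 1⊕1⊕0⊕1⊕0⊕1⊕0⊕0⊕0⊕1⊕0⊕0⊕0⊕1⊕1⊕0 = 1
s8 (pos 8,9,10,11,12,13,14,15,24,25,26,27,28,29,30,31): 0⊕0⊕0⊕0⊕0⊕1⊕0⊕0⊕1⊕1⊕0⊕0⊕0⊕1⊕1⊕0 = 1
s16 (pos 16,17,18,19,20,21,22,23,24,25,26,27,28,29,30,31): 0⊕0⊕0⊕0⊕0⊕1⊕0⊕0⊕1⊕1⊕0⊕0⊕0⊕1⊕1⊕0 = 1
Syndrome s16…s1 = 11101 → error at position 29.
Flip position 29: 0111101000001000000010011000110 → 0111101000001000000010011000010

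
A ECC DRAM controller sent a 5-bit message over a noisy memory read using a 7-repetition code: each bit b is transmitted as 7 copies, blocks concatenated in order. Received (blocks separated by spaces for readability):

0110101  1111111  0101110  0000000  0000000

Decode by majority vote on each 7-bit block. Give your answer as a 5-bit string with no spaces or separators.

Block 1 (0110101): 4 ones → 1
Block 2 (1111111): 7 ones → 1
Block 3 (0101110): 4 ones → 1
Block 4 (0000000): 0 ones → 0
Block 5 (0000000): 0 ones → 0

11100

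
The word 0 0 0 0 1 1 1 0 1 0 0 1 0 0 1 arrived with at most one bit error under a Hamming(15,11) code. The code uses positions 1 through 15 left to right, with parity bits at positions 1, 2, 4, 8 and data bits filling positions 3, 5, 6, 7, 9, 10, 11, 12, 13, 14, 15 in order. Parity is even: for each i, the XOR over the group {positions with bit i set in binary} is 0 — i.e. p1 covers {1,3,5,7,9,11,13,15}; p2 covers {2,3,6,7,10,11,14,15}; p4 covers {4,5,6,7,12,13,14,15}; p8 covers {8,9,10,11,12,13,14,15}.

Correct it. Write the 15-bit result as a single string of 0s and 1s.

000011101001011

s1 (pos 1,3,5,7,9,11,13,15): 0⊕0⊕1⊕1⊕1⊕0⊕0⊕1 = 0
s2 (pos 2,3,6,7,10,11,14,15): 0⊕0⊕1⊕1⊕0⊕0⊕0⊕1 = 1
s4 (pos 4,5,6,7,12,13,14,15): 0⊕1⊕1⊕1⊕1⊕0⊕0⊕1 = 1
s8 (pos 8,9,10,11,12,13,14,15): 0⊕1⊕0⊕0⊕1⊕0⊕0⊕1 = 1
Syndrome s8…s1 = 1110 → error at position 14.
Flip position 14: 000011101001001 → 000011101001011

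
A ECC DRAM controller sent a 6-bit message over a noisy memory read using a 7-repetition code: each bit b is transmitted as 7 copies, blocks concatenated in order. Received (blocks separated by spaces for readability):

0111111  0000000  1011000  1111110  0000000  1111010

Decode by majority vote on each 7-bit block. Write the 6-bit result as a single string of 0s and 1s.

Block 1 (0111111): 6 ones → 1
Block 2 (0000000): 0 ones → 0
Block 3 (1011000): 3 ones → 0
Block 4 (1111110): 6 ones → 1
Block 5 (0000000): 0 ones → 0
Block 6 (1111010): 5 ones → 1

100101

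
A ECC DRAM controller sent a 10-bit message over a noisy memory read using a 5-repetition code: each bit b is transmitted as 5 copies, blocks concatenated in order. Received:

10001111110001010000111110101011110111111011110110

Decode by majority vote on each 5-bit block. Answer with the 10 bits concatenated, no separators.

0100101111

Block 1 (10001): 2 ones → 0
Block 2 (11111): 5 ones → 1
Block 3 (00010): 1 one → 0
Block 4 (10000): 1 one → 0
Block 5 (11111): 5 ones → 1
Block 6 (01010): 2 ones → 0
Block 7 (11110): 4 ones → 1
Block 8 (11111): 5 ones → 1
Block 9 (10111): 4 ones → 1
Block 10 (10110): 3 ones → 1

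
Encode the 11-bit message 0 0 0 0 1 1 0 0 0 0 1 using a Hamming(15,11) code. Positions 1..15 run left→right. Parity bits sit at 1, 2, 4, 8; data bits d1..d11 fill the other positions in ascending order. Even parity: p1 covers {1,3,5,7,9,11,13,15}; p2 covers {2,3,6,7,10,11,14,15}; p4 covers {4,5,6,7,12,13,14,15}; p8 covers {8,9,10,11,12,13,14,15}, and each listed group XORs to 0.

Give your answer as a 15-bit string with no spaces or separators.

Place data at non-parity positions: p1 p2 0 p4 0 0 0 p8 1 1 0 0 0 0 1
p1 (pos 1,3,5,7,9,11,13,15): XOR of data positions = 0⊕0⊕0⊕1⊕0⊕0⊕1 = 0
p2 (pos 2,3,6,7,10,11,14,15): XOR of data positions = 0⊕0⊕0⊕1⊕0⊕0⊕1 = 0
p4 (pos 4,5,6,7,12,13,14,15): XOR of data positions = 0⊕0⊕0⊕0⊕0⊕0⊕1 = 1
p8 (pos 8,9,10,11,12,13,14,15): XOR of data positions = 1⊕1⊕0⊕0⊕0⊕0⊕1 = 1
Codeword: 000100011100001

000100011100001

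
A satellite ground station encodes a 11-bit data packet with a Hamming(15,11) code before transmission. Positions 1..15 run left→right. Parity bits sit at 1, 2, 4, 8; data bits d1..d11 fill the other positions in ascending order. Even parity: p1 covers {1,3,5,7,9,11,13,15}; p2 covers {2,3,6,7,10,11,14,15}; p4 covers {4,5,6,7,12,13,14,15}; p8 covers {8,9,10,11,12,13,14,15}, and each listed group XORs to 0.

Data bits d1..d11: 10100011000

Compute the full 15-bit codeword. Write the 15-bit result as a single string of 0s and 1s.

Place data at non-parity positions: p1 p2 1 p4 0 1 0 p8 0 0 1 1 0 0 0
p1 (pos 1,3,5,7,9,11,13,15): XOR of data positions = 1⊕0⊕0⊕0⊕1⊕0⊕0 = 0
p2 (pos 2,3,6,7,10,11,14,15): XOR of data positions = 1⊕1⊕0⊕0⊕1⊕0⊕0 = 1
p4 (pos 4,5,6,7,12,13,14,15): XOR of data positions = 0⊕1⊕0⊕1⊕0⊕0⊕0 = 0
p8 (pos 8,9,10,11,12,13,14,15): XOR of data positions = 0⊕0⊕1⊕1⊕0⊕0⊕0 = 0
Codeword: 011001000011000

011001000011000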